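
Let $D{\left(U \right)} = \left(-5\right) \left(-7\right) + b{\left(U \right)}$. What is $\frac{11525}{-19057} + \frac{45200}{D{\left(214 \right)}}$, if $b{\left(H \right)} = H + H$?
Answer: $\frac{856040325}{8823391} \approx 97.019$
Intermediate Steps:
$b{\left(H \right)} = 2 H$
$D{\left(U \right)} = 35 + 2 U$ ($D{\left(U \right)} = \left(-5\right) \left(-7\right) + 2 U = 35 + 2 U$)
$\frac{11525}{-19057} + \frac{45200}{D{\left(214 \right)}} = \frac{11525}{-19057} + \frac{45200}{35 + 2 \cdot 214} = 11525 \left(- \frac{1}{19057}\right) + \frac{45200}{35 + 428} = - \frac{11525}{19057} + \frac{45200}{463} = \frac{856040325}{8823391}$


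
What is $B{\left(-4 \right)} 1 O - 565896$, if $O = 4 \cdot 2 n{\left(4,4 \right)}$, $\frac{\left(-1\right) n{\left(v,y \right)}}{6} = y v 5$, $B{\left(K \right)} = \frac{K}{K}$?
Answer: $-569736$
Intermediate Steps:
$B{\left(K \right)} = 1$
$n{\left(v,y \right)} = - 30 v y$ ($n{\left(v,y \right)} = - 6 y v 5 = - 6 v y 5 = - 6 \cdot 5 v y = - 30 v y$)
$O = -3840$ ($O = 4 \cdot 2 \left(\left(-30\right) 4 \cdot 4\right) = 8 \left(-480\right) = -3840$)
$B{\left(-4 \right)} 1 O - 565896 = 1 \cdot 1 \left(-3840\right) - 565896 = 1 \left(-3840\right) - 565896 = -3840 - 565896 = -569736$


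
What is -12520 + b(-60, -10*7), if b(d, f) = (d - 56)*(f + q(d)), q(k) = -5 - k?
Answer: -10780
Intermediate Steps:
b(d, f) = (-56 + d)*(-5 + f - d) (b(d, f) = (d - 56)*(f + (-5 - d)) = (-56 + d)*(-5 + f - d))
-12520 + b(-60, -10*7) = -12520 + (280 - 1*(-60)² - (-560)*7 + 51*(-60) - (-600)*7) = -12520 + (280 - 1*3600 - 56*(-70) - 3060 - 60*(-70)) = -12520 + (280 - 3600 + 3920 - 3060 + 4200) = -12520 + 1740 = -10780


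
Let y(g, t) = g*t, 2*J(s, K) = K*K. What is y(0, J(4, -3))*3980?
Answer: 0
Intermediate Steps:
J(s, K) = K**2/2 (J(s, K) = (K*K)/2 = K**2/2)
y(0, J(4, -3))*3980 = (0*((1/2)*(-3)**2))*3980 = (0*((1/2)*9))*3980 = (0*(9/2))*3980 = 0*3980 = 0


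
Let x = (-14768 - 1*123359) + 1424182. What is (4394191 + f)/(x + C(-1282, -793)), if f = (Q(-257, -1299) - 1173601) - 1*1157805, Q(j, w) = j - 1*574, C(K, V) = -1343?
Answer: 1030977/642356 ≈ 1.6050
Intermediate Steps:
Q(j, w) = -574 + j (Q(j, w) = j - 574 = -574 + j)
f = -2332237 (f = ((-574 - 257) - 1173601) - 1*1157805 = (-831 - 1173601) - 1157805 = -1174432 - 1157805 = -2332237)
x = 1286055 (x = (-14768 - 123359) + 1424182 = -138127 + 1424182 = 1286055)
(4394191 + f)/(x + C(-1282, -793)) = (4394191 - 2332237)/(1286055 - 1343) = 2061954/1284712 = 2061954*(1/1284712) = 1030977/642356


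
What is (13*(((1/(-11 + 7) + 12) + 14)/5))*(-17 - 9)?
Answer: -17407/10 ≈ -1740.7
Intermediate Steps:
(13*(((1/(-11 + 7) + 12) + 14)/5))*(-17 - 9) = (13*(((1/(-4) + 12) + 14)*(⅕)))*(-26) = (13*(((-¼ + 12) + 14)*(⅕)))*(-26) = (13*((47/4 + 14)*(⅕)))*(-26) = (13*((103/4)*(⅕)))*(-26) = (13*(103/20))*(-26) = (1339/20)*(-26) = -17407/10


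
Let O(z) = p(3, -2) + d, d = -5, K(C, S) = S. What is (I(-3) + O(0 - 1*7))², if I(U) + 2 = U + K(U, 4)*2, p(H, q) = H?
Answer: 1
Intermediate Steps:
I(U) = 6 + U (I(U) = -2 + (U + 4*2) = -2 + (U + 8) = -2 + (8 + U) = 6 + U)
O(z) = -2 (O(z) = 3 - 5 = -2)
(I(-3) + O(0 - 1*7))² = ((6 - 3) - 2)² = (3 - 2)² = 1² = 1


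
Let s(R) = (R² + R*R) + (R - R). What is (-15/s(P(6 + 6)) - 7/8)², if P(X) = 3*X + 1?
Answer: 92987449/119946304 ≈ 0.77524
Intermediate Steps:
P(X) = 1 + 3*X
s(R) = 2*R² (s(R) = (R² + R²) + 0 = 2*R² + 0 = 2*R²)
(-15/s(P(6 + 6)) - 7/8)² = (-15*1/(2*(1 + 3*(6 + 6))²) - 7/8)² = (-15*1/(2*(1 + 3*12)²) - 7*⅛)² = (-15*1/(2*(1 + 36)²) - 7/8)² = (-15/(2*37²) - 7/8)² = (-15/(2*1369) - 7/8)² = (-15/2738 - 7/8)² = (-9643/10952)² = 92987449/119946304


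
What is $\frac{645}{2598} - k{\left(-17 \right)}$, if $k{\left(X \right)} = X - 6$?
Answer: $\frac{20133}{866} \approx 23.248$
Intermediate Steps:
$k{\left(X \right)} = -6 + X$ ($k{\left(X \right)} = X - 6 = -6 + X$)
$\frac{645}{2598} - k{\left(-17 \right)} = \frac{645}{2598} - \left(-6 - 17\right) = 645 \cdot \frac{1}{2598} - -23 = \frac{215}{866} + 23 = \frac{20133}{866}$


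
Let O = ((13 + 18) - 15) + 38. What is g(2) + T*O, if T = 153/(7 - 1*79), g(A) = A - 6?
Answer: -475/4 ≈ -118.75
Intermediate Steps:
O = 54 (O = (31 - 15) + 38 = 16 + 38 = 54)
g(A) = -6 + A
T = -17/8 (T = 153/(7 - 79) = 153/(-72) = 153*(-1/72) = -17/8 ≈ -2.1250)
g(2) + T*O = (-6 + 2) - 17/8*54 = -4 - 459/4 = -475/4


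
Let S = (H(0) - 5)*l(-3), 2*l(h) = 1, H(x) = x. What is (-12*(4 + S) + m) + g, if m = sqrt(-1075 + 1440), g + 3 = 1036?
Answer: 1015 + sqrt(365) ≈ 1034.1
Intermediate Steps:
g = 1033 (g = -3 + 1036 = 1033)
l(h) = 1/2 (l(h) = (1/2)*1 = 1/2)
m = sqrt(365) ≈ 19.105
S = -5/2 (S = (0 - 5)*(1/2) = -5*1/2 = -5/2 ≈ -2.5000)
(-12*(4 + S) + m) + g = (-12*(4 - 5/2) + sqrt(365)) + 1033 = (-12*3/2 + sqrt(365)) + 1033 = (-18 + sqrt(365)) + 1033 = 1015 + sqrt(365)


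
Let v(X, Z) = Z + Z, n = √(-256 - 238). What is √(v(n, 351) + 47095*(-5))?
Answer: I*√234773 ≈ 484.53*I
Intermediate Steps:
n = I*√494 (n = √(-494) = I*√494 ≈ 22.226*I)
v(X, Z) = 2*Z
√(v(n, 351) + 47095*(-5)) = √(2*351 + 47095*(-5)) = √(702 - 235475) = √(-234773) = I*√234773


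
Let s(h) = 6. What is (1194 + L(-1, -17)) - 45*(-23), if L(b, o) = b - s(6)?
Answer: 2222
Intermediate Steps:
L(b, o) = -6 + b (L(b, o) = b - 1*6 = b - 6 = -6 + b)
(1194 + L(-1, -17)) - 45*(-23) = (1194 + (-6 - 1)) - 45*(-23) = (1194 - 7) + 1035 = 1187 + 1035 = 2222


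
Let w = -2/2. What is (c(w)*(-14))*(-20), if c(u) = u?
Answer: -280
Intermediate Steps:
w = -1 (w = -2*½ = -1)
(c(w)*(-14))*(-20) = -1*(-14)*(-20) = 14*(-20) = -280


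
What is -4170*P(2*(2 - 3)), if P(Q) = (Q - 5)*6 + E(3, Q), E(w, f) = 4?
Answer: 158460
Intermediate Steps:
P(Q) = -26 + 6*Q (P(Q) = (Q - 5)*6 + 4 = (-5 + Q)*6 + 4 = (-30 + 6*Q) + 4 = -26 + 6*Q)
-4170*P(2*(2 - 3)) = -4170*(-26 + 6*(2*(2 - 3))) = -4170*(-26 + 6*(2*(-1))) = -4170*(-26 + 6*(-2)) = -4170*(-26 - 12) = -4170*(-38) = 158460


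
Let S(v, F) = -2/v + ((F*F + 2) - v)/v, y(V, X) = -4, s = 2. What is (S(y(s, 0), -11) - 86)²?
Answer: 219961/16 ≈ 13748.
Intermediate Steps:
S(v, F) = -2/v + (2 + F² - v)/v (S(v, F) = -2/v + ((F² + 2) - v)/v = -2/v + ((2 + F²) - v)/v = -2/v + (2 + F² - v)/v)
(S(y(s, 0), -11) - 86)² = (((-11)² - 1*(-4))/(-4) - 86)² = (-(121 + 4)/4 - 86)² = (-¼*125 - 86)² = (-125/4 - 86)² = (-469/4)² = 219961/16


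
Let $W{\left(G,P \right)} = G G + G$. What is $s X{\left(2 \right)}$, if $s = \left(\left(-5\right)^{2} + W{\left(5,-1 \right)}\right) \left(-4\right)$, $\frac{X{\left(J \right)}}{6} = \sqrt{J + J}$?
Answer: $-2640$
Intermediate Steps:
$W{\left(G,P \right)} = G + G^{2}$ ($W{\left(G,P \right)} = G^{2} + G = G + G^{2}$)
$X{\left(J \right)} = 6 \sqrt{2} \sqrt{J}$ ($X{\left(J \right)} = 6 \sqrt{J + J} = 6 \sqrt{2 J} = 6 \sqrt{2} \sqrt{J}$)
$s = -220$ ($s = \left(\left(-5\right)^{2} + 5 \left(1 + 5\right)\right) \left(-4\right) = \left(25 + 5 \cdot 6\right) \left(-4\right) = \left(25 + 30\right) \left(-4\right) = 55 \left(-4\right) = -220$)
$s X{\left(2 \right)} = - 220 \cdot 6 \sqrt{2} \sqrt{2} = \left(-220\right) 12 = -2640$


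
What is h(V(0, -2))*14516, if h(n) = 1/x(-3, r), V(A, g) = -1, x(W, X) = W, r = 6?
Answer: -14516/3 ≈ -4838.7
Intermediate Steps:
h(n) = -⅓ (h(n) = 1/(-3) = -⅓)
h(V(0, -2))*14516 = -⅓*14516 = -14516/3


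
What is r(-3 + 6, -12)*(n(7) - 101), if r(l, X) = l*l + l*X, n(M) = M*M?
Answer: 1404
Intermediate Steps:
n(M) = M**2
r(l, X) = l**2 + X*l
r(-3 + 6, -12)*(n(7) - 101) = ((-3 + 6)*(-12 + (-3 + 6)))*(7**2 - 101) = (3*(-12 + 3))*(49 - 101) = (3*(-9))*(-52) = -27*(-52) = 1404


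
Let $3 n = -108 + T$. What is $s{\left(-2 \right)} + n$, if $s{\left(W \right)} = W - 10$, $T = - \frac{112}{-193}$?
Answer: $- \frac{27680}{579} \approx -47.807$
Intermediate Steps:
$T = \frac{112}{193}$ ($T = \left(-112\right) \left(- \frac{1}{193}\right) = \frac{112}{193} \approx 0.58031$)
$s{\left(W \right)} = -10 + W$
$n = - \frac{20732}{579}$ ($n = \frac{-108 + \frac{112}{193}}{3} = \frac{1}{3} \left(- \frac{20732}{193}\right) = - \frac{20732}{579} \approx -35.807$)
$s{\left(-2 \right)} + n = \left(-10 - 2\right) - \frac{20732}{579} = -12 - \frac{20732}{579} = - \frac{27680}{579}$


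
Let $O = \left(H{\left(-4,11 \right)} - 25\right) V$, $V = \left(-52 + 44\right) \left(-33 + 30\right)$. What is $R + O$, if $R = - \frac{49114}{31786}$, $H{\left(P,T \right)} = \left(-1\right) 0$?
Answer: $- \frac{9560357}{15893} \approx -601.54$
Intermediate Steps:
$V = 24$ ($V = \left(-8\right) \left(-3\right) = 24$)
$H{\left(P,T \right)} = 0$
$R = - \frac{24557}{15893}$ ($R = \left(-49114\right) \frac{1}{31786} = - \frac{24557}{15893} \approx -1.5451$)
$O = -600$ ($O = \left(0 - 25\right) 24 = \left(-25\right) 24 = -600$)
$R + O = - \frac{24557}{15893} - 600 = - \frac{9560357}{15893}$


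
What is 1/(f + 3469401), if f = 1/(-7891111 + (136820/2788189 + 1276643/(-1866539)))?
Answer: 41067424318001538228/142479362996293650466253557 ≈ 2.8823e-7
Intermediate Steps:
f = -5204263507871/41067424318001538228 (f = 1/(-7891111 + (136820*(1/2788189) + 1276643*(-1/1866539))) = 1/(-7891111 + (136820/2788189 - 1276643/1866539)) = 1/(-7891111 - 3304142103547/5204263507871) = 1/(-41067424318001538228/5204263507871) = -5204263507871/41067424318001538228 ≈ -1.2672e-7)
1/(f + 3469401) = 1/(-5204263507871/41067424318001538228 + 3469401) = 1/(142479362996293650466253557/41067424318001538228) = 41067424318001538228/142479362996293650466253557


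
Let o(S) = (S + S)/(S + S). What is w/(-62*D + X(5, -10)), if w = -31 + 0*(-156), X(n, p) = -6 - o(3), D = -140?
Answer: -31/8673 ≈ -0.0035743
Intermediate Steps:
o(S) = 1 (o(S) = (2*S)/((2*S)) = (2*S)*(1/(2*S)) = 1)
X(n, p) = -7 (X(n, p) = -6 - 1*1 = -6 - 1 = -7)
w = -31 (w = -31 + 0 = -31)
w/(-62*D + X(5, -10)) = -31/(-62*(-140) - 7) = -31/(8680 - 7) = -31/8673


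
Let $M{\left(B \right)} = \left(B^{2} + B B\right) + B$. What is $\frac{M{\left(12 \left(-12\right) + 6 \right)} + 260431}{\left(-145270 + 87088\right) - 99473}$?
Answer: $- \frac{298381}{157655} \approx -1.8926$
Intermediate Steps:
$M{\left(B \right)} = B + 2 B^{2}$ ($M{\left(B \right)} = \left(B^{2} + B^{2}\right) + B = 2 B^{2} + B = B + 2 B^{2}$)
$\frac{M{\left(12 \left(-12\right) + 6 \right)} + 260431}{\left(-145270 + 87088\right) - 99473} = \frac{\left(12 \left(-12\right) + 6\right) \left(1 + 2 \left(12 \left(-12\right) + 6\right)\right) + 260431}{\left(-145270 + 87088\right) - 99473} = \frac{\left(-144 + 6\right) \left(1 + 2 \left(-144 + 6\right)\right) + 260431}{-58182 - 99473} = \frac{- 138 \left(1 + 2 \left(-138\right)\right) + 260431}{-157655} = \left(- 138 \left(1 - 276\right) + 260431\right) \left(- \frac{1}{157655}\right) = \left(\left(-138\right) \left(-275\right) + 260431\right) \left(- \frac{1}{157655}\right) = \left(37950 + 260431\right) \left(- \frac{1}{157655}\right) = 298381 \left(- \frac{1}{157655}\right) = - \frac{298381}{157655}$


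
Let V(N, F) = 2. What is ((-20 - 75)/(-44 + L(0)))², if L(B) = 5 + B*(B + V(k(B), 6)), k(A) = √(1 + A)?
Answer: 9025/1521 ≈ 5.9336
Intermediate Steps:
L(B) = 5 + B*(2 + B) (L(B) = 5 + B*(B + 2) = 5 + B*(2 + B))
((-20 - 75)/(-44 + L(0)))² = ((-20 - 75)/(-44 + (5 + 0² + 2*0)))² = (-95/(-44 + (5 + 0 + 0)))² = (-95/(-44 + 5))² = (-95/(-39))² = (-95*(-1/39))² = (95/39)² = 9025/1521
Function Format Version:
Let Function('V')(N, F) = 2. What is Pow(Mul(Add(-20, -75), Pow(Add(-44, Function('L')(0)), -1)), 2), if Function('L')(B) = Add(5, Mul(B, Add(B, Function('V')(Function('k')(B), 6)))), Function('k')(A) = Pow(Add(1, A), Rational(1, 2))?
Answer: Rational(9025, 1521) ≈ 5.9336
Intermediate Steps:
Function('L')(B) = Add(5, Mul(B, Add(2, B))) (Function('L')(B) = Add(5, Mul(B, Add(B, 2))) = Add(5, Mul(B, Add(2, B))))
Pow(Mul(Add(-20, -75), Pow(Add(-44, Function('L')(0)), -1)), 2) = Pow(Mul(Add(-20, -75), Pow(Add(-44, Add(5, Pow(0, 2), Mul(2, 0))), -1)), 2) = Pow(Mul(-95, Pow(Add(-44, Add(5, 0, 0)), -1)), 2) = Pow(Mul(-95, Pow(Add(-44, 5), -1)), 2) = Pow(Mul(-95, Pow(-39, -1)), 2) = Pow(Mul(-95, Rational(-1, 39)), 2) = Pow(Rational(95, 39), 2) = Rational(9025, 1521)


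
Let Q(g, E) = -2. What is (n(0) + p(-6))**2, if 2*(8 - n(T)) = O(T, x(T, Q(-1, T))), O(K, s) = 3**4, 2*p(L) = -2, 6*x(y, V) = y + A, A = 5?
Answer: 4489/4 ≈ 1122.3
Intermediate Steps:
x(y, V) = 5/6 + y/6 (x(y, V) = (y + 5)/6 = (5 + y)/6 = 5/6 + y/6)
p(L) = -1 (p(L) = (1/2)*(-2) = -1)
O(K, s) = 81
n(T) = -65/2 (n(T) = 8 - 1/2*81 = 8 - 81/2 = -65/2)
(n(0) + p(-6))**2 = (-65/2 - 1)**2 = (-67/2)**2 = 4489/4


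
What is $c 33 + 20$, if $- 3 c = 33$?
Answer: $-343$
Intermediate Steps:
$c = -11$ ($c = \left(- \frac{1}{3}\right) 33 = -11$)
$c 33 + 20 = \left(-11\right) 33 + 20 = -363 + 20 = -343$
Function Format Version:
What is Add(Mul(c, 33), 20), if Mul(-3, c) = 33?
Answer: -343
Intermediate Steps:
c = -11 (c = Mul(Rational(-1, 3), 33) = -11)
Add(Mul(c, 33), 20) = Add(Mul(-11, 33), 20) = Add(-363, 20) = -343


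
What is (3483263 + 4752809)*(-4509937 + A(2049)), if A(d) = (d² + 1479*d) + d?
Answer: 22410220134848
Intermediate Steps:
A(d) = d² + 1480*d
(3483263 + 4752809)*(-4509937 + A(2049)) = (3483263 + 4752809)*(-4509937 + 2049*(1480 + 2049)) = 8236072*(-4509937 + 2049*3529) = 8236072*(-4509937 + 7230921) = 8236072*2720984 = 22410220134848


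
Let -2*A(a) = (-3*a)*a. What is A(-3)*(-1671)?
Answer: -45117/2 ≈ -22559.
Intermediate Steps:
A(a) = 3*a**2/2 (A(a) = -(-3*a)*a/2 = -(-3)*a**2/2 = 3*a**2/2)
A(-3)*(-1671) = ((3/2)*(-3)**2)*(-1671) = ((3/2)*9)*(-1671) = (27/2)*(-1671) = -45117/2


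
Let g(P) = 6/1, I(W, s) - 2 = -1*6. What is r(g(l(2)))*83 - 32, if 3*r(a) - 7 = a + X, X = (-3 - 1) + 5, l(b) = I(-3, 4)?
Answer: 1066/3 ≈ 355.33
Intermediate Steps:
I(W, s) = -4 (I(W, s) = 2 - 1*6 = 2 - 6 = -4)
l(b) = -4
g(P) = 6 (g(P) = 6*1 = 6)
X = 1 (X = -4 + 5 = 1)
r(a) = 8/3 + a/3 (r(a) = 7/3 + (a + 1)/3 = 7/3 + (1 + a)/3 = 7/3 + (1/3 + a/3) = 8/3 + a/3)
r(g(l(2)))*83 - 32 = (8/3 + (1/3)*6)*83 - 32 = (8/3 + 2)*83 - 32 = (14/3)*83 - 32 = 1162/3 - 32 = 1066/3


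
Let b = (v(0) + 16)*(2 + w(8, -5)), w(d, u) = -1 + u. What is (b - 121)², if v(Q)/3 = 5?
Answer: 60025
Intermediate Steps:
v(Q) = 15 (v(Q) = 3*5 = 15)
b = -124 (b = (15 + 16)*(2 + (-1 - 5)) = 31*(2 - 6) = 31*(-4) = -124)
(b - 121)² = (-124 - 121)² = (-245)² = 60025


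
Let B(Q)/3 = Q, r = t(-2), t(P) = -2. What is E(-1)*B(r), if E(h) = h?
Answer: 6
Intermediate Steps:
r = -2
B(Q) = 3*Q
E(-1)*B(r) = -3*(-2) = -1*(-6) = 6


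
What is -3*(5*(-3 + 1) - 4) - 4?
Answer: 38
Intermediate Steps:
-3*(5*(-3 + 1) - 4) - 4 = -3*(5*(-2) - 4) - 4 = -3*(-10 - 4) - 4 = -3*(-14) - 4 = 42 - 4 = 38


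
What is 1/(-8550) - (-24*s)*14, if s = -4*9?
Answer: -103420801/8550 ≈ -12096.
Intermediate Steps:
s = -36
1/(-8550) - (-24*s)*14 = 1/(-8550) - (-24*(-36))*14 = -1/8550 - 864*14 = -1/8550 - 1*12096 = -1/8550 - 12096 = -103420801/8550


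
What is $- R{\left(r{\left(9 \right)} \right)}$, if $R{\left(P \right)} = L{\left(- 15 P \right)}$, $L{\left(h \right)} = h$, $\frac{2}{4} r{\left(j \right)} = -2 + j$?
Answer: $210$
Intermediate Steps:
$r{\left(j \right)} = -4 + 2 j$ ($r{\left(j \right)} = 2 \left(-2 + j\right) = -4 + 2 j$)
$R{\left(P \right)} = - 15 P$
$- R{\left(r{\left(9 \right)} \right)} = - \left(-15\right) \left(-4 + 2 \cdot 9\right) = - \left(-15\right) \left(-4 + 18\right) = - \left(-15\right) 14 = \left(-1\right) \left(-210\right) = 210$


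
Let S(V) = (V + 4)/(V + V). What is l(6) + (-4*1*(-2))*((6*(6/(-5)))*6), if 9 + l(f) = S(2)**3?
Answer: -14049/40 ≈ -351.23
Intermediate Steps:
S(V) = (4 + V)/(2*V) (S(V) = (4 + V)/((2*V)) = (4 + V)*(1/(2*V)) = (4 + V)/(2*V))
l(f) = -45/8 (l(f) = -9 + ((1/2)*(4 + 2)/2)**3 = -9 + ((1/2)*(1/2)*6)**3 = -9 + (3/2)**3 = -9 + 27/8 = -45/8)
l(6) + (-4*1*(-2))*((6*(6/(-5)))*6) = -45/8 + (-4*1*(-2))*((6*(6/(-5)))*6) = -45/8 + (-4*(-2))*((6*(6*(-1/5)))*6) = -45/8 + 8*((6*(-6/5))*6) = -45/8 + 8*(-36/5*6) = -45/8 + 8*(-216/5) = -45/8 - 1728/5 = -14049/40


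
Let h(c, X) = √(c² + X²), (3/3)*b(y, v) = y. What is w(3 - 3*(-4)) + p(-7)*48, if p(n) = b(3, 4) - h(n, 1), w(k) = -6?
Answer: 138 - 240*√2 ≈ -201.41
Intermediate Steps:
b(y, v) = y
h(c, X) = √(X² + c²)
p(n) = 3 - √(1 + n²) (p(n) = 3 - √(1² + n²) = 3 - √(1 + n²))
w(3 - 3*(-4)) + p(-7)*48 = -6 + (3 - √(1 + (-7)²))*48 = -6 + (3 - √(1 + 49))*48 = -6 + (3 - √50)*48 = -6 + (3 - 5*√2)*48 = -6 + (144 - 240*√2) = 138 - 240*√2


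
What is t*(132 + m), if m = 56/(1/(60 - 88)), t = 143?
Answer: -205348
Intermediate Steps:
m = -1568 (m = 56/(1/(-28)) = 56/(-1/28) = 56*(-28) = -1568)
t*(132 + m) = 143*(132 - 1568) = 143*(-1436) = -205348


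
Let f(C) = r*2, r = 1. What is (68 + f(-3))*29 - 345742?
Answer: -343712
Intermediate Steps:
f(C) = 2 (f(C) = 1*2 = 2)
(68 + f(-3))*29 - 345742 = (68 + 2)*29 - 345742 = 70*29 - 345742 = 2030 - 345742 = -343712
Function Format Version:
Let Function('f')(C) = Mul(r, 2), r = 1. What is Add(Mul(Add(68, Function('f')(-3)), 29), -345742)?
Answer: -343712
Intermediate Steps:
Function('f')(C) = 2 (Function('f')(C) = Mul(1, 2) = 2)
Add(Mul(Add(68, Function('f')(-3)), 29), -345742) = Add(Mul(Add(68, 2), 29), -345742) = Add(Mul(70, 29), -345742) = Add(2030, -345742) = -343712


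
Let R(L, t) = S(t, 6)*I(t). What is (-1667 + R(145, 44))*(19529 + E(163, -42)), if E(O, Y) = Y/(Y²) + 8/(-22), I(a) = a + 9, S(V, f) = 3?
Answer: -6802753126/231 ≈ -2.9449e+7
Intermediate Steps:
I(a) = 9 + a
R(L, t) = 27 + 3*t (R(L, t) = 3*(9 + t) = 27 + 3*t)
E(O, Y) = -4/11 + 1/Y (E(O, Y) = Y/Y² + 8*(-1/22) = 1/Y - 4/11 = -4/11 + 1/Y)
(-1667 + R(145, 44))*(19529 + E(163, -42)) = (-1667 + (27 + 3*44))*(19529 + (-4/11 + 1/(-42))) = (-1667 + (27 + 132))*(19529 + (-4/11 - 1/42)) = (-1667 + 159)*(19529 - 179/462) = -1508*9022219/462 = -6802753126/231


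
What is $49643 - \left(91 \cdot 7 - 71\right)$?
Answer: $49077$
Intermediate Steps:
$49643 - \left(91 \cdot 7 - 71\right) = 49643 - \left(637 - 71\right) = 49643 - 566 = 49077$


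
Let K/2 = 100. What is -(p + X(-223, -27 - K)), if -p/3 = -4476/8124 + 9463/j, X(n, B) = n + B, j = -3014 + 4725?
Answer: 538560894/1158347 ≈ 464.94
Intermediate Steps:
j = 1711
K = 200 (K = 2*100 = 200)
X(n, B) = B + n
p = -17304744/1158347 (p = -3*(-4476/8124 + 9463/1711) = -3*(-4476*1/8124 + 9463*(1/1711)) = -3*(-373/677 + 9463/1711) = -3*5768248/1158347 = -17304744/1158347 ≈ -14.939)
-(p + X(-223, -27 - K)) = -(-17304744/1158347 + ((-27 - 1*200) - 223)) = -(-17304744/1158347 + ((-27 - 200) - 223)) = -(-17304744/1158347 + (-227 - 223)) = -(-17304744/1158347 - 450) = -1*(-538560894/1158347) = 538560894/1158347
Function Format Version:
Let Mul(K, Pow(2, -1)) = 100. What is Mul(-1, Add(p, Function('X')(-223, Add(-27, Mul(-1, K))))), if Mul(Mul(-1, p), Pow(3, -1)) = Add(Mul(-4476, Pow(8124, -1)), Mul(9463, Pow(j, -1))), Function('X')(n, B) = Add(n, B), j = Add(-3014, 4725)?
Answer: Rational(538560894, 1158347) ≈ 464.94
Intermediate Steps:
j = 1711
K = 200 (K = Mul(2, 100) = 200)
Function('X')(n, B) = Add(B, n)
p = Rational(-17304744, 1158347) (p = Mul(-3, Add(Mul(-4476, Pow(8124, -1)), Mul(9463, Pow(1711, -1)))) = Mul(-3, Add(Mul(-4476, Rational(1, 8124)), Mul(9463, Rational(1, 1711)))) = Mul(-3, Add(Rational(-373, 677), Rational(9463, 1711))) = Mul(-3, Rational(5768248, 1158347)) = Rational(-17304744, 1158347) ≈ -14.939)
Mul(-1, Add(p, Function('X')(-223, Add(-27, Mul(-1, K))))) = Mul(-1, Add(Rational(-17304744, 1158347), Add(Add(-27, Mul(-1, 200)), -223))) = Mul(-1, Add(Rational(-17304744, 1158347), Add(Add(-27, -200), -223))) = Mul(-1, Add(Rational(-17304744, 1158347), Add(-227, -223))) = Mul(-1, Add(Rational(-17304744, 1158347), -450)) = Mul(-1, Rational(-538560894, 1158347)) = Rational(538560894, 1158347)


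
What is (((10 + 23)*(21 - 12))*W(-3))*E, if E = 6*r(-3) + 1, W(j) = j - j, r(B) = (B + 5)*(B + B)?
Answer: 0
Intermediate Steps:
r(B) = 2*B*(5 + B) (r(B) = (5 + B)*(2*B) = 2*B*(5 + B))
W(j) = 0
E = -71 (E = 6*(2*(-3)*(5 - 3)) + 1 = 6*(2*(-3)*2) + 1 = 6*(-12) + 1 = -72 + 1 = -71)
(((10 + 23)*(21 - 12))*W(-3))*E = (((10 + 23)*(21 - 12))*0)*(-71) = ((33*9)*0)*(-71) = (297*0)*(-71) = 0*(-71) = 0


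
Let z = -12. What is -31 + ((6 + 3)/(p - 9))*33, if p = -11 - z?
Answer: -545/8 ≈ -68.125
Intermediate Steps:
p = 1 (p = -11 - 1*(-12) = -11 + 12 = 1)
-31 + ((6 + 3)/(p - 9))*33 = -31 + ((6 + 3)/(1 - 9))*33 = -31 + (9/(-8))*33 = -31 + (9*(-⅛))*33 = -31 - 9/8*33 = -31 - 297/8 = -545/8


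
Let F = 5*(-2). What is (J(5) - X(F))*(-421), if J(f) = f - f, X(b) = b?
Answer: -4210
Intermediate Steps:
F = -10
J(f) = 0
(J(5) - X(F))*(-421) = (0 - 1*(-10))*(-421) = (0 + 10)*(-421) = 10*(-421) = -4210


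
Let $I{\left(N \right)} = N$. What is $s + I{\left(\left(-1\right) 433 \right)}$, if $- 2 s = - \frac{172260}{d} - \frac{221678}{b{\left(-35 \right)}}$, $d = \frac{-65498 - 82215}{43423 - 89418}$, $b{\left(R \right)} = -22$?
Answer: $\frac{69374610455}{3249686} \approx 21348.0$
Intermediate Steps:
$d = \frac{147713}{45995}$ ($d = - \frac{147713}{-45995} = \left(-147713\right) \left(- \frac{1}{45995}\right) = \frac{147713}{45995} \approx 3.2115$)
$s = \frac{70781724493}{3249686}$ ($s = - \frac{- \frac{172260}{\frac{147713}{45995}} - \frac{221678}{-22}}{2} = - \frac{\left(-172260\right) \frac{45995}{147713} - - \frac{110839}{11}}{2} = - \frac{- \frac{7923098700}{147713} + \frac{110839}{11}}{2} = \left(- \frac{1}{2}\right) \left(- \frac{70781724493}{1624843}\right) = \frac{70781724493}{3249686} \approx 21781.0$)
$s + I{\left(\left(-1\right) 433 \right)} = \frac{70781724493}{3249686} - 433 = \frac{69374610455}{3249686}$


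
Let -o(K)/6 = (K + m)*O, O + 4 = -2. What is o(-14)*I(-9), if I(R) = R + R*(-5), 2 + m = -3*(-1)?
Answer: -16848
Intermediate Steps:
O = -6 (O = -4 - 2 = -6)
m = 1 (m = -2 - 3*(-1) = -2 + 3 = 1)
I(R) = -4*R (I(R) = R - 5*R = -4*R)
o(K) = 36 + 36*K (o(K) = -6*(K + 1)*(-6) = -6*(1 + K)*(-6) = -6*(-6 - 6*K) = 36 + 36*K)
o(-14)*I(-9) = (36 + 36*(-14))*(-4*(-9)) = (36 - 504)*36 = -468*36 = -16848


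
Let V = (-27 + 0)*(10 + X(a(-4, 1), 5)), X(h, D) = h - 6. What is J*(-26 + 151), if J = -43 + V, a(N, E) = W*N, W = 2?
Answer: 8125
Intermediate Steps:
a(N, E) = 2*N
X(h, D) = -6 + h
V = 108 (V = (-27 + 0)*(10 + (-6 + 2*(-4))) = -27*(10 + (-6 - 8)) = -27*(10 - 14) = -27*(-4) = 108)
J = 65 (J = -43 + 108 = 65)
J*(-26 + 151) = 65*(-26 + 151) = 65*125 = 8125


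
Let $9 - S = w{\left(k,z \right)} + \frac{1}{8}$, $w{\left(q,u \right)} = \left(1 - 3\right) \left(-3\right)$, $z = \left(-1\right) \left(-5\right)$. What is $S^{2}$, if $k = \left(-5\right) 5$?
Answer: $\frac{529}{64} \approx 8.2656$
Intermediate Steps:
$z = 5$
$k = -25$
$w{\left(q,u \right)} = 6$ ($w{\left(q,u \right)} = \left(-2\right) \left(-3\right) = 6$)
$S = \frac{23}{8}$ ($S = 9 - \left(6 + \frac{1}{8}\right) = 9 - \frac{49}{8} = \frac{23}{8} \approx 2.875$)
$S^{2} = \left(\frac{23}{8}\right)^{2} = \frac{529}{64}$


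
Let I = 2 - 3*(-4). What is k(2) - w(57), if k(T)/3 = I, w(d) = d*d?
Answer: -3207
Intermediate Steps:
w(d) = d²
I = 14 (I = 2 + 12 = 14)
k(T) = 42 (k(T) = 3*14 = 42)
k(2) - w(57) = 42 - 1*57² = 42 - 1*3249 = 42 - 3249 = -3207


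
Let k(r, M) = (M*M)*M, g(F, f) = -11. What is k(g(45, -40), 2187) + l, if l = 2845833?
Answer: 10463199036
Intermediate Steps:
k(r, M) = M³ (k(r, M) = M²*M = M³)
k(g(45, -40), 2187) + l = 2187³ + 2845833 = 10460353203 + 2845833 = 10463199036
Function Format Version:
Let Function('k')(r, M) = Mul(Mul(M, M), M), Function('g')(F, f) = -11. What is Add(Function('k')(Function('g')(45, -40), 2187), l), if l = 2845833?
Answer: 10463199036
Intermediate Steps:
Function('k')(r, M) = Pow(M, 3) (Function('k')(r, M) = Mul(Pow(M, 2), M) = Pow(M, 3))
Add(Function('k')(Function('g')(45, -40), 2187), l) = Add(Pow(2187, 3), 2845833) = Add(10460353203, 2845833) = 10463199036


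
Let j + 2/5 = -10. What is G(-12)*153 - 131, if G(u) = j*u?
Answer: 94817/5 ≈ 18963.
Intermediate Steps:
j = -52/5 (j = -⅖ - 10 = -52/5 ≈ -10.400)
G(u) = -52*u/5
G(-12)*153 - 131 = -52/5*(-12)*153 - 131 = (624/5)*153 - 131 = 95472/5 - 131 = 94817/5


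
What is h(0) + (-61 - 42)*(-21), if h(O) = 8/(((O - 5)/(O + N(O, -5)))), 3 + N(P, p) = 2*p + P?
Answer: 10919/5 ≈ 2183.8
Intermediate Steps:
N(P, p) = -3 + P + 2*p (N(P, p) = -3 + (2*p + P) = -3 + (P + 2*p) = -3 + P + 2*p)
h(O) = 8*(-13 + 2*O)/(-5 + O) (h(O) = 8/(((O - 5)/(O + (-3 + O + 2*(-5))))) = 8/(((-5 + O)/(O + (-3 + O - 10)))) = 8/(((-5 + O)/(O + (-13 + O)))) = 8/(((-5 + O)/(-13 + 2*O))) = 8*((-13 + 2*O)/(-5 + O)) = 8*(-13 + 2*O)/(-5 + O))
h(0) + (-61 - 42)*(-21) = 8*(-13 + 2*0)/(-5 + 0) + (-61 - 42)*(-21) = 8*(-13 + 0)/(-5) - 103*(-21) = 8*(-⅕)*(-13) + 2163 = 104/5 + 2163 = 10919/5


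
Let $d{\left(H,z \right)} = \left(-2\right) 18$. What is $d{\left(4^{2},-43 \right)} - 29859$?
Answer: $-29895$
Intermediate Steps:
$d{\left(H,z \right)} = -36$
$d{\left(4^{2},-43 \right)} - 29859 = -36 - 29859 = -29895$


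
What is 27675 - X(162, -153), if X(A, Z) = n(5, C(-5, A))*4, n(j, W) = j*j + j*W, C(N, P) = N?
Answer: 27675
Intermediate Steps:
n(j, W) = j² + W*j
X(A, Z) = 0 (X(A, Z) = (5*(-5 + 5))*4 = (5*0)*4 = 0*4 = 0)
27675 - X(162, -153) = 27675 - 1*0 = 27675 + 0 = 27675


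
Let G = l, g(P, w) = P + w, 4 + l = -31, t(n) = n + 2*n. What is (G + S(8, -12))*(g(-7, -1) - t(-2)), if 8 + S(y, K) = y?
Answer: 70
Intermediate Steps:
S(y, K) = -8 + y
t(n) = 3*n
l = -35 (l = -4 - 31 = -35)
G = -35
(G + S(8, -12))*(g(-7, -1) - t(-2)) = (-35 + (-8 + 8))*((-7 - 1) - 3*(-2)) = (-35 + 0)*(-8 - 1*(-6)) = -35*(-8 + 6) = -35*(-2) = 70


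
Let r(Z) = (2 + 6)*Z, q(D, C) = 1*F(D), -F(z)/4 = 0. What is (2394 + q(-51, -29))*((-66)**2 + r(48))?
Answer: 11347560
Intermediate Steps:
F(z) = 0 (F(z) = -4*0 = 0)
q(D, C) = 0 (q(D, C) = 1*0 = 0)
r(Z) = 8*Z
(2394 + q(-51, -29))*((-66)**2 + r(48)) = (2394 + 0)*((-66)**2 + 8*48) = 2394*(4356 + 384) = 2394*4740 = 11347560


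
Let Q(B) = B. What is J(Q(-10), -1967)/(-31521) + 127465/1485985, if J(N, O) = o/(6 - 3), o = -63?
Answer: 38562190/446092697 ≈ 0.086444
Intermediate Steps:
J(N, O) = -21 (J(N, O) = -63/(6 - 3) = -63/3 = -63*1/3 = -21)
J(Q(-10), -1967)/(-31521) + 127465/1485985 = -21/(-31521) + 127465/1485985 = -21*(-1/31521) + 127465*(1/1485985) = 1/1501 + 25493/297197 = 38562190/446092697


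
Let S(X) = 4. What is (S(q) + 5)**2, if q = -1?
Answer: 81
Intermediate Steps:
(S(q) + 5)**2 = (4 + 5)**2 = 9**2 = 81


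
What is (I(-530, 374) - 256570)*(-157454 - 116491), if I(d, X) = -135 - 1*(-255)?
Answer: 70253195250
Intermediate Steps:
I(d, X) = 120 (I(d, X) = -135 + 255 = 120)
(I(-530, 374) - 256570)*(-157454 - 116491) = (120 - 256570)*(-157454 - 116491) = -256450*(-273945) = 70253195250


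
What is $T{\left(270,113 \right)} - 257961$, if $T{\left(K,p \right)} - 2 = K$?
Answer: $-257689$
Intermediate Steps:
$T{\left(K,p \right)} = 2 + K$
$T{\left(270,113 \right)} - 257961 = \left(2 + 270\right) - 257961 = 272 + \left(-232186 + \left(-53562 + 27787\right)\right) = 272 - 257961 = -257689$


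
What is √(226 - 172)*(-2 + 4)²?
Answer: 12*√6 ≈ 29.394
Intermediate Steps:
√(226 - 172)*(-2 + 4)² = √54*2² = (3*√6)*4 = 12*√6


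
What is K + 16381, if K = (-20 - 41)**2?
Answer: 20102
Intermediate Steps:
K = 3721 (K = (-61)**2 = 3721)
K + 16381 = 3721 + 16381 = 20102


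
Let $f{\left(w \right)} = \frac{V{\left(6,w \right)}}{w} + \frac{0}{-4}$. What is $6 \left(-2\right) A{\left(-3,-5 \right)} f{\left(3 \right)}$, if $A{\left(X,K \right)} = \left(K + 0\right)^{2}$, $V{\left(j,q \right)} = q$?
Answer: $-300$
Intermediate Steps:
$A{\left(X,K \right)} = K^{2}$
$f{\left(w \right)} = 1$ ($f{\left(w \right)} = \frac{w}{w} + \frac{0}{-4} = 1 + 0 \left(- \frac{1}{4}\right) = 1 + 0 = 1$)
$6 \left(-2\right) A{\left(-3,-5 \right)} f{\left(3 \right)} = 6 \left(-2\right) \left(-5\right)^{2} \cdot 1 = \left(-12\right) 25 \cdot 1 = \left(-300\right) 1 = -300$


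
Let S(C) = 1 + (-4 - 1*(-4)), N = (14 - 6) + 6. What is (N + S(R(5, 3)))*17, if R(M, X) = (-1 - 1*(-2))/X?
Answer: 255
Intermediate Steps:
N = 14 (N = 8 + 6 = 14)
R(M, X) = 1/X (R(M, X) = (-1 + 2)/X = 1/X)
S(C) = 1 (S(C) = 1 + (-4 + 4) = 1 + 0 = 1)
(N + S(R(5, 3)))*17 = (14 + 1)*17 = 15*17 = 255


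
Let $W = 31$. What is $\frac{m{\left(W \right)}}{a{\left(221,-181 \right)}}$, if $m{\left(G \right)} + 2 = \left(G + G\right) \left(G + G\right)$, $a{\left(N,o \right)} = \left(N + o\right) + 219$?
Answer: $\frac{3842}{259} \approx 14.834$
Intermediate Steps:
$a{\left(N,o \right)} = 219 + N + o$
$m{\left(G \right)} = -2 + 4 G^{2}$ ($m{\left(G \right)} = -2 + \left(G + G\right) \left(G + G\right) = -2 + 2 G 2 G = -2 + 4 G^{2}$)
$\frac{m{\left(W \right)}}{a{\left(221,-181 \right)}} = \frac{-2 + 4 \cdot 31^{2}}{219 + 221 - 181} = \frac{-2 + 4 \cdot 961}{259} = \left(-2 + 3844\right) \frac{1}{259} = 3842 \cdot \frac{1}{259} = \frac{3842}{259}$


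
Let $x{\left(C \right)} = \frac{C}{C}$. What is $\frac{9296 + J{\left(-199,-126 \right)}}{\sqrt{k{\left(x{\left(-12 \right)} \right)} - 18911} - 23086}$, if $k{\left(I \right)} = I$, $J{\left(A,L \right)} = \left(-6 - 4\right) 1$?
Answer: $- \frac{107188298}{266491153} - \frac{4643 i \sqrt{18910}}{266491153} \approx -0.40222 - 0.0023959 i$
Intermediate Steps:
$x{\left(C \right)} = 1$
$J{\left(A,L \right)} = -10$ ($J{\left(A,L \right)} = \left(-10\right) 1 = -10$)
$\frac{9296 + J{\left(-199,-126 \right)}}{\sqrt{k{\left(x{\left(-12 \right)} \right)} - 18911} - 23086} = \frac{9296 - 10}{\sqrt{1 - 18911} - 23086} = \frac{9286}{\sqrt{-18910} - 23086} = \frac{9286}{i \sqrt{18910} - 23086} = \frac{9286}{-23086 + i \sqrt{18910}}$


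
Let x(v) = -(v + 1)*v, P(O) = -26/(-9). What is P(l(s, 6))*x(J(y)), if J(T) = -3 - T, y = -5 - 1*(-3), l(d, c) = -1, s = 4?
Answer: 0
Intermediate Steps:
y = -2 (y = -5 + 3 = -2)
P(O) = 26/9 (P(O) = -26*(-⅑) = 26/9)
x(v) = -v*(1 + v) (x(v) = -(1 + v)*v = -v*(1 + v))
P(l(s, 6))*x(J(y)) = 26*(-(-3 - 1*(-2))*(1 + (-3 - 1*(-2))))/9 = 26*(-(-3 + 2)*(1 + (-3 + 2)))/9 = 26*(-1*(-1)*(1 - 1))/9 = 26*(-1*(-1)*0)/9 = (26/9)*0 = 0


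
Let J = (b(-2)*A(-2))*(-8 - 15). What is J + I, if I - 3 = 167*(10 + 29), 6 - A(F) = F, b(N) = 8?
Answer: 5044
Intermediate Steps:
A(F) = 6 - F
J = -1472 (J = (8*(6 - 1*(-2)))*(-8 - 15) = (8*(6 + 2))*(-23) = (8*8)*(-23) = 64*(-23) = -1472)
I = 6516 (I = 3 + 167*(10 + 29) = 3 + 167*39 = 3 + 6513 = 6516)
J + I = -1472 + 6516 = 5044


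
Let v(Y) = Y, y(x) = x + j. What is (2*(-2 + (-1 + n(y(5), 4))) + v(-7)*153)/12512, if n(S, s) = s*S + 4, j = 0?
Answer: -1029/12512 ≈ -0.082241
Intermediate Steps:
y(x) = x (y(x) = x + 0 = x)
n(S, s) = 4 + S*s (n(S, s) = S*s + 4 = 4 + S*s)
(2*(-2 + (-1 + n(y(5), 4))) + v(-7)*153)/12512 = (2*(-2 + (-1 + (4 + 5*4))) - 7*153)/12512 = (2*(-2 + (-1 + (4 + 20))) - 1071)*(1/12512) = (2*(-2 + (-1 + 24)) - 1071)*(1/12512) = (2*(-2 + 23) - 1071)*(1/12512) = (2*21 - 1071)*(1/12512) = (42 - 1071)*(1/12512) = -1029*1/12512 = -1029/12512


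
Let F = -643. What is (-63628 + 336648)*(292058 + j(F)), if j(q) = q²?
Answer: 192617521140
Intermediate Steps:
(-63628 + 336648)*(292058 + j(F)) = (-63628 + 336648)*(292058 + (-643)²) = 273020*(292058 + 413449) = 273020*705507 = 192617521140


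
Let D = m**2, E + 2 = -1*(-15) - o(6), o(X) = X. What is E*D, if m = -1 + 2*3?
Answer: 175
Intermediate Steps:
E = 7 (E = -2 + (-1*(-15) - 1*6) = -2 + (15 - 6) = -2 + 9 = 7)
m = 5 (m = -1 + 6 = 5)
D = 25 (D = 5**2 = 25)
E*D = 7*25 = 175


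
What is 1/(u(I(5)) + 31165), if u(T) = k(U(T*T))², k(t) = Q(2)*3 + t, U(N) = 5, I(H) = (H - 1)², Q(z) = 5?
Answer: 1/31565 ≈ 3.1681e-5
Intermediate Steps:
I(H) = (-1 + H)²
k(t) = 15 + t (k(t) = 5*3 + t = 15 + t)
u(T) = 400 (u(T) = (15 + 5)² = 20² = 400)
1/(u(I(5)) + 31165) = 1/(400 + 31165) = 1/31565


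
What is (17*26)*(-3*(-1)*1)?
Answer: 1326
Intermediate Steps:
(17*26)*(-3*(-1)*1) = 442*(3*1) = 442*3 = 1326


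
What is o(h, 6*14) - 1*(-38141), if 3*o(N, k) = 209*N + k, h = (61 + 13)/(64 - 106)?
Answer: 2396914/63 ≈ 38046.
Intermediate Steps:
h = -37/21 (h = 74/(-42) = 74*(-1/42) = -37/21 ≈ -1.7619)
o(N, k) = k/3 + 209*N/3 (o(N, k) = (209*N + k)/3 = (k + 209*N)/3 = k/3 + 209*N/3)
o(h, 6*14) - 1*(-38141) = ((6*14)/3 + (209/3)*(-37/21)) - 1*(-38141) = ((1/3)*84 - 7733/63) + 38141 = (28 - 7733/63) + 38141 = -5969/63 + 38141 = 2396914/63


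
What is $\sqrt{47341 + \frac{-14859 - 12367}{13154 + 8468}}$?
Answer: $\frac{\sqrt{5532961019718}}{10811} \approx 217.58$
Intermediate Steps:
$\sqrt{47341 + \frac{-14859 - 12367}{13154 + 8468}} = \sqrt{47341 - \frac{27226}{21622}} = \sqrt{47341 - \frac{13613}{10811}} = \sqrt{\frac{511789938}{10811}} = \frac{\sqrt{5532961019718}}{10811}$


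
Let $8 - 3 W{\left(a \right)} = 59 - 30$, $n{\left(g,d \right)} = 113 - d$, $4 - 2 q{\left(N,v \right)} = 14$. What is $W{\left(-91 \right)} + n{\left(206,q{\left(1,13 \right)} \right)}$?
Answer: $111$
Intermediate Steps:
$q{\left(N,v \right)} = -5$ ($q{\left(N,v \right)} = 2 - 7 = -5$)
$W{\left(a \right)} = -7$ ($W{\left(a \right)} = \frac{8}{3} - \frac{59 - 30}{3} = \frac{8}{3} - \frac{29}{3} = -7$)
$W{\left(-91 \right)} + n{\left(206,q{\left(1,13 \right)} \right)} = -7 + \left(113 - -5\right) = -7 + \left(113 + 5\right) = -7 + 118 = 111$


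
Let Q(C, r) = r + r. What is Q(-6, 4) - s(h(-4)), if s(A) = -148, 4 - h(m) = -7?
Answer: 156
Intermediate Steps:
Q(C, r) = 2*r
h(m) = 11 (h(m) = 4 - 1*(-7) = 4 + 7 = 11)
Q(-6, 4) - s(h(-4)) = 2*4 - 1*(-148) = 8 + 148 = 156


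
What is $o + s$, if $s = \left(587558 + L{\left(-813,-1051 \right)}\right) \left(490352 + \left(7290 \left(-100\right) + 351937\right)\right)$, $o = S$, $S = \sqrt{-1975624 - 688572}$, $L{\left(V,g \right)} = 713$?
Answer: $66644633319 + 2 i \sqrt{666049} \approx 6.6645 \cdot 10^{10} + 1632.2 i$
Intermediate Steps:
$S = 2 i \sqrt{666049}$ ($S = \sqrt{-2664196} = 2 i \sqrt{666049} \approx 1632.2 i$)
$o = 2 i \sqrt{666049} \approx 1632.2 i$
$s = 66644633319$ ($s = \left(587558 + 713\right) \left(490352 + \left(7290 \left(-100\right) + 351937\right)\right) = 588271 \left(490352 + \left(-729000 + 351937\right)\right) = 588271 \left(490352 - 377063\right) = 588271 \cdot 113289 = 66644633319$)
$o + s = 2 i \sqrt{666049} + 66644633319 = 66644633319 + 2 i \sqrt{666049}$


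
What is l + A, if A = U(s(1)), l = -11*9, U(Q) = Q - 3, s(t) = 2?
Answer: -100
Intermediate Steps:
U(Q) = -3 + Q
l = -99
A = -1 (A = -3 + 2 = -1)
l + A = -99 - 1 = -100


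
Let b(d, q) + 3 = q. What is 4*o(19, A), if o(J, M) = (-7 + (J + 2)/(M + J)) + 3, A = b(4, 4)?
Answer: -59/5 ≈ -11.800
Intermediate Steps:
b(d, q) = -3 + q
A = 1 (A = -3 + 4 = 1)
o(J, M) = -4 + (2 + J)/(J + M) (o(J, M) = (-7 + (2 + J)/(J + M)) + 3 = -4 + (2 + J)/(J + M))
4*o(19, A) = 4*((2 - 4*1 - 3*19)/(19 + 1)) = 4*((2 - 4 - 57)/20) = 4*((1/20)*(-59)) = 4*(-59/20) = -59/5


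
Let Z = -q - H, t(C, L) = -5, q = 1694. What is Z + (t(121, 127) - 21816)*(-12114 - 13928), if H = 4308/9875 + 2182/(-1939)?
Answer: 10880844484022538/19147625 ≈ 5.6826e+8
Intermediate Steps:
H = -13194038/19147625 (H = 4308*(1/9875) + 2182*(-1/1939) = 4308/9875 - 2182/1939 = -13194038/19147625 ≈ -0.68907)
Z = -32422882712/19147625 (Z = -1*1694 - 1*(-13194038/19147625) = -1694 + 13194038/19147625 = -32422882712/19147625 ≈ -1693.3)
Z + (t(121, 127) - 21816)*(-12114 - 13928) = -32422882712/19147625 + (-5 - 21816)*(-12114 - 13928) = -32422882712/19147625 - 21821*(-26042) = -32422882712/19147625 + 568262482 = 10880844484022538/19147625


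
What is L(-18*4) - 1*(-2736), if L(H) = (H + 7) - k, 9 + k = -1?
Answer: 2681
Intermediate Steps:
k = -10 (k = -9 - 1 = -10)
L(H) = 17 + H (L(H) = (H + 7) - 1*(-10) = (7 + H) + 10 = 17 + H)
L(-18*4) - 1*(-2736) = (17 - 18*4) - 1*(-2736) = (17 - 72) + 2736 = -55 + 2736 = 2681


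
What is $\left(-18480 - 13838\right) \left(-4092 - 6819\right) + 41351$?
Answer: $352663049$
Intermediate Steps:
$\left(-18480 - 13838\right) \left(-4092 - 6819\right) + 41351 = \left(-32318\right) \left(-10911\right) + 41351 = 352621698 + 41351 = 352663049$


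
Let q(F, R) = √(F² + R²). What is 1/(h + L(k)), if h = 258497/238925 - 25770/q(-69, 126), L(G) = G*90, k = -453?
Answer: -5336498976667658825/217559077425034737043137 + 490361486818750*√2293/217559077425034737043137 ≈ -2.4421e-5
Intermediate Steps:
L(G) = 90*G
h = 258497/238925 - 8590*√2293/2293 (h = 258497/238925 - 25770/√((-69)² + 126²) = 258497*(1/238925) - 25770/√(4761 + 15876) = 258497/238925 - 25770*√2293/6879 = 258497/238925 - 8590*√2293/2293 ≈ -178.31)
1/(h + L(k)) = 1/((258497/238925 - 8590*√2293/2293) + 90*(-453)) = 1/((258497/238925 - 8590*√2293/2293) - 40770) = 1/(-9740713753/238925 - 8590*√2293/2293)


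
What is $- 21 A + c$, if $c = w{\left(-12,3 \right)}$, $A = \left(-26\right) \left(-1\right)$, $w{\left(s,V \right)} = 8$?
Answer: $-538$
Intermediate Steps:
$A = 26$
$c = 8$
$- 21 A + c = \left(-21\right) 26 + 8 = -546 + 8 = -538$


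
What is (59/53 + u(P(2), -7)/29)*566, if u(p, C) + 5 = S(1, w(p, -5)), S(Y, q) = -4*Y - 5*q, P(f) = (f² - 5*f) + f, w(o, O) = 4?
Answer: 3396/53 ≈ 64.075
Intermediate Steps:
P(f) = f² - 4*f
S(Y, q) = -5*q - 4*Y
u(p, C) = -29 (u(p, C) = -5 + (-5*4 - 4*1) = -5 + (-20 - 4) = -5 - 24 = -29)
(59/53 + u(P(2), -7)/29)*566 = (59/53 - 29/29)*566 = (59*(1/53) - 29*1/29)*566 = (59/53 - 1)*566 = (6/53)*566 = 3396/53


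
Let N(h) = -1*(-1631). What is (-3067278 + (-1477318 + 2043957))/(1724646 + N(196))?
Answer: -2500639/1726277 ≈ -1.4486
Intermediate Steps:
N(h) = 1631
(-3067278 + (-1477318 + 2043957))/(1724646 + N(196)) = (-3067278 + (-1477318 + 2043957))/(1724646 + 1631) = (-3067278 + 566639)/1726277 = -2500639*1/1726277 = -2500639/1726277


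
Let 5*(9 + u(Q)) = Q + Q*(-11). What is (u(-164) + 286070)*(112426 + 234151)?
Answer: 99255840453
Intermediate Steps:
u(Q) = -9 - 2*Q (u(Q) = -9 + (Q + Q*(-11))/5 = -9 + (Q - 11*Q)/5 = -9 + (-10*Q)/5 = -9 - 2*Q)
(u(-164) + 286070)*(112426 + 234151) = ((-9 - 2*(-164)) + 286070)*(112426 + 234151) = ((-9 + 328) + 286070)*346577 = (319 + 286070)*346577 = 286389*346577 = 99255840453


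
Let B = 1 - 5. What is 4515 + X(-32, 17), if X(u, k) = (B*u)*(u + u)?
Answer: -3677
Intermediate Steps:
B = -4
X(u, k) = -8*u² (X(u, k) = (-4*u)*(u + u) = (-4*u)*(2*u) = -8*u²)
4515 + X(-32, 17) = 4515 - 8*(-32)² = 4515 - 8*1024 = 4515 - 8192 = -3677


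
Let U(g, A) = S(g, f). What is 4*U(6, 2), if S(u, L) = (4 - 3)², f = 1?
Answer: 4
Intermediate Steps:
S(u, L) = 1 (S(u, L) = 1² = 1)
U(g, A) = 1
4*U(6, 2) = 4*1 = 4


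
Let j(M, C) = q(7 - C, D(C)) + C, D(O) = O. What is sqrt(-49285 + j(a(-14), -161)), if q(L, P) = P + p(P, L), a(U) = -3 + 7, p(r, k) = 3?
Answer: 2*I*sqrt(12401) ≈ 222.72*I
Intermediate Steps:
a(U) = 4
q(L, P) = 3 + P (q(L, P) = P + 3 = 3 + P)
j(M, C) = 3 + 2*C (j(M, C) = (3 + C) + C = 3 + 2*C)
sqrt(-49285 + j(a(-14), -161)) = sqrt(-49285 + (3 + 2*(-161))) = sqrt(-49285 + (3 - 322)) = sqrt(-49285 - 319) = sqrt(-49604) = 2*I*sqrt(12401)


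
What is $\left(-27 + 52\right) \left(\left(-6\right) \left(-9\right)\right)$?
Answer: $1350$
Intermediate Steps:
$\left(-27 + 52\right) \left(\left(-6\right) \left(-9\right)\right) = 25 \cdot 54 = 1350$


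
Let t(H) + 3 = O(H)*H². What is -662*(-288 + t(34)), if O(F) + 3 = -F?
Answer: 28507706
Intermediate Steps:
O(F) = -3 - F
t(H) = -3 + H²*(-3 - H) (t(H) = -3 + (-3 - H)*H² = -3 + H²*(-3 - H))
-662*(-288 + t(34)) = -662*(-288 + (-3 - 1*34²*(3 + 34))) = -662*(-288 + (-3 - 1*1156*37)) = -662*(-288 + (-3 - 42772)) = -662*(-288 - 42775) = -662*(-43063) = 28507706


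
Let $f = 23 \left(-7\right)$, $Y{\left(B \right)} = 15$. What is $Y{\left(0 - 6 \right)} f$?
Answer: $-2415$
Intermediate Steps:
$f = -161$
$Y{\left(0 - 6 \right)} f = 15 \left(-161\right) = -2415$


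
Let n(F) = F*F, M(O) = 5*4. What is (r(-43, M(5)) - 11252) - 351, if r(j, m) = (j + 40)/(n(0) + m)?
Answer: -232063/20 ≈ -11603.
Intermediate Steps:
M(O) = 20
n(F) = F²
r(j, m) = (40 + j)/m (r(j, m) = (j + 40)/(0² + m) = (40 + j)/(0 + m) = (40 + j)/m)
(r(-43, M(5)) - 11252) - 351 = ((40 - 43)/20 - 11252) - 351 = ((1/20)*(-3) - 11252) - 351 = (-3/20 - 11252) - 351 = -225043/20 - 351 = -232063/20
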